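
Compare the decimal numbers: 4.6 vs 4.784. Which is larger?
4.784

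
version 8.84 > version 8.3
True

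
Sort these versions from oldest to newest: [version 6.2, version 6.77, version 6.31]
[version 6.2, version 6.31, version 6.77]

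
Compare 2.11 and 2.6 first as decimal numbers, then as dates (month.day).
As decimals: 2.11 < 2.6. As dates: 2/11 is later than 2/6 (day 11 > day 6).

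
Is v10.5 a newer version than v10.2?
Yes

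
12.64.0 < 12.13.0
False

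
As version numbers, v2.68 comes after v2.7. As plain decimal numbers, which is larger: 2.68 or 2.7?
2.7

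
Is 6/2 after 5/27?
Yes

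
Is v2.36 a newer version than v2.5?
Yes. Version numbers are compared segment by segment as integers, not as decimals: minor version 36 > 5, so v2.36 > v2.5 (even though the decimal 2.36 < 2.5).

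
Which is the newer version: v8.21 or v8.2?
v8.21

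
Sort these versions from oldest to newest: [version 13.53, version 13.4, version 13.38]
[version 13.4, version 13.38, version 13.53]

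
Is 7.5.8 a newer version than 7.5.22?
No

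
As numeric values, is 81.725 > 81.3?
True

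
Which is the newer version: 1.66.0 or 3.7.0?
3.7.0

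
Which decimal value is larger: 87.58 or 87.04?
87.58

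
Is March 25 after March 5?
Yes. Day 25 comes after day 5 in March — this is a date comparison, not a decimal one (the decimal 3.25 would be smaller than 3.5).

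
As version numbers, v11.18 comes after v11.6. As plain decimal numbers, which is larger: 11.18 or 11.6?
11.6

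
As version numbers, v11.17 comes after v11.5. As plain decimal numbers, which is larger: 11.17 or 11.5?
11.5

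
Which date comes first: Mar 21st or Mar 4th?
Mar 4th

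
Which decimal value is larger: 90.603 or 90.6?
90.603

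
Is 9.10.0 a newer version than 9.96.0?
No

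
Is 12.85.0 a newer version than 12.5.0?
Yes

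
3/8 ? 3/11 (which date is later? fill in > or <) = <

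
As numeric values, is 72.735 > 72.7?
True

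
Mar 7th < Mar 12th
True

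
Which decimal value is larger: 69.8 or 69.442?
69.8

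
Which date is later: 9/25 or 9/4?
9/25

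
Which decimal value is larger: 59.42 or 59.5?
59.5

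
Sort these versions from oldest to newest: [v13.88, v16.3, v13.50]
[v13.50, v13.88, v16.3]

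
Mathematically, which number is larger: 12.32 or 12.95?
12.95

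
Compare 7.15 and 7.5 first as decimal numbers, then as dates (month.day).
As decimals: 7.15 < 7.5. As dates: 7/15 is later than 7/5 (day 15 > day 5).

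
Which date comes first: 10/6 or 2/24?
2/24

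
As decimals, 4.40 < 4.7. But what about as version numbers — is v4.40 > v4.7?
True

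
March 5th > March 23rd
False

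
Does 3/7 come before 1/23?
No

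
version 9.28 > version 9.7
True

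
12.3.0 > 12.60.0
False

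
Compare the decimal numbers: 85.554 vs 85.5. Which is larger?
85.554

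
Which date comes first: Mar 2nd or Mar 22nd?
Mar 2nd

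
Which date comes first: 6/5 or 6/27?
6/5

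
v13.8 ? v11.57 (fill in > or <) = >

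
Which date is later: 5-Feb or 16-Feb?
16-Feb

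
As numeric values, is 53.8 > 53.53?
True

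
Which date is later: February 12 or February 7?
February 12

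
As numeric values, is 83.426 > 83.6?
False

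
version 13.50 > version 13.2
True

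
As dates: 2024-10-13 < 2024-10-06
False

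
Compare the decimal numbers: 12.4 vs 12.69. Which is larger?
12.69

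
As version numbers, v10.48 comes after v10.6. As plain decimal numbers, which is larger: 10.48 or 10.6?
10.6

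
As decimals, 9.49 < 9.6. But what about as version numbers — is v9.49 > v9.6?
True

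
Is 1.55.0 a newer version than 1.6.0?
Yes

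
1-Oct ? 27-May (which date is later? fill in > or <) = >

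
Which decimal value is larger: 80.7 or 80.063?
80.7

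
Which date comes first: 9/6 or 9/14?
9/6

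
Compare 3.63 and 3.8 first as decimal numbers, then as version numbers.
As decimals: 3.63 < 3.8. As versions: v3.63 > v3.8 (minor version 63 > 8).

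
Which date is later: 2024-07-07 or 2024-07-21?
2024-07-21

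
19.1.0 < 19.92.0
True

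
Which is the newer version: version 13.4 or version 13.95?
version 13.95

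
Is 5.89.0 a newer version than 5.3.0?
Yes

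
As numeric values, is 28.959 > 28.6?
True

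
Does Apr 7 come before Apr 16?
Yes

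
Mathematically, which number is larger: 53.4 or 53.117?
53.4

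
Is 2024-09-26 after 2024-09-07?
Yes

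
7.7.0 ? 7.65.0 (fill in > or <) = <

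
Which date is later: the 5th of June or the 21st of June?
the 21st of June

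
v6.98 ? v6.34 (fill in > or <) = >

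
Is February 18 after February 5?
Yes. Day 18 comes after day 5 in February — this is a date comparison, not a decimal one (the decimal 2.18 would be smaller than 2.5).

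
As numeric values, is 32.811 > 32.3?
True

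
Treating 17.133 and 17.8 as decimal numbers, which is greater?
17.8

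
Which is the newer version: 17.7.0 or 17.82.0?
17.82.0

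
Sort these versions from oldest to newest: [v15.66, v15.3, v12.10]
[v12.10, v15.3, v15.66]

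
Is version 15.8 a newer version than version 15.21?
No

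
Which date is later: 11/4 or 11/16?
11/16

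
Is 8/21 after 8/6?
Yes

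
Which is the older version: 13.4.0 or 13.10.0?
13.4.0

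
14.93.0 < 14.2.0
False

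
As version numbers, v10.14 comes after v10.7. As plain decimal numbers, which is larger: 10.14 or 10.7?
10.7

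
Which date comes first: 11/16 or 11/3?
11/3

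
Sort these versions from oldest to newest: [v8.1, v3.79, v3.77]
[v3.77, v3.79, v8.1]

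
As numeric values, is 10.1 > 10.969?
False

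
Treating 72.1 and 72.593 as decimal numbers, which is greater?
72.593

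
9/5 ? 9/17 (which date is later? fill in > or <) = <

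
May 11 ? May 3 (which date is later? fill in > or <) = >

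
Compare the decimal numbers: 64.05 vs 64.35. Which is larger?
64.35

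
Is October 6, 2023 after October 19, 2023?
No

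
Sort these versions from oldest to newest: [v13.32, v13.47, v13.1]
[v13.1, v13.32, v13.47]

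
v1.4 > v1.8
False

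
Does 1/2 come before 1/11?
Yes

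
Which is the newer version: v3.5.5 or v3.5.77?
v3.5.77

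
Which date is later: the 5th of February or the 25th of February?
the 25th of February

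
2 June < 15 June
True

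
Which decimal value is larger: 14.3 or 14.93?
14.93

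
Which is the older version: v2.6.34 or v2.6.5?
v2.6.5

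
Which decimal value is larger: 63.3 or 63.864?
63.864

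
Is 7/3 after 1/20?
Yes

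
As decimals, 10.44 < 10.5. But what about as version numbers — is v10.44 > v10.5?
True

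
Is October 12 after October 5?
Yes. Day 12 comes after day 5 in October — this is a date comparison, not a decimal one (the decimal 10.12 would be smaller than 10.5).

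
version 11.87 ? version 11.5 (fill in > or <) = >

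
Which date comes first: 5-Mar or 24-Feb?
24-Feb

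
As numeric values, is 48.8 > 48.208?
True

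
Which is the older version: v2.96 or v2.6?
v2.6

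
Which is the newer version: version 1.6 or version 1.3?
version 1.6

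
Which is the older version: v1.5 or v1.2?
v1.2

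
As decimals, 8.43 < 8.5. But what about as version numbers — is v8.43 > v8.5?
True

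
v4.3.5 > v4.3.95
False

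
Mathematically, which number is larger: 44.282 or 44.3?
44.3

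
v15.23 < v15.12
False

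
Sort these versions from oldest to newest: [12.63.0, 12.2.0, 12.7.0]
[12.2.0, 12.7.0, 12.63.0]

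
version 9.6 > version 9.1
True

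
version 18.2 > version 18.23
False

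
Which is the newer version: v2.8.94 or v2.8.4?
v2.8.94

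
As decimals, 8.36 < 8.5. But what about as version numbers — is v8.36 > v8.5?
True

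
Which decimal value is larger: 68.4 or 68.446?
68.446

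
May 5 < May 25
True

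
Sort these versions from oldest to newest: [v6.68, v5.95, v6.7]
[v5.95, v6.7, v6.68]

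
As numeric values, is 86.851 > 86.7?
True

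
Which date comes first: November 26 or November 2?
November 2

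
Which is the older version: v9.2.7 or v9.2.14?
v9.2.7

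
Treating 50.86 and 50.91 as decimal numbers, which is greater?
50.91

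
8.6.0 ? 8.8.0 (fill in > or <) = <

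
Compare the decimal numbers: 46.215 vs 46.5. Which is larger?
46.5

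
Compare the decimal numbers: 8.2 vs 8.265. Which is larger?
8.265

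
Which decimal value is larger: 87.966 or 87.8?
87.966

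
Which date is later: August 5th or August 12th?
August 12th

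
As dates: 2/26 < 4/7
True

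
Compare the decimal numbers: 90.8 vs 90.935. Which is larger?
90.935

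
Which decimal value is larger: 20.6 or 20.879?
20.879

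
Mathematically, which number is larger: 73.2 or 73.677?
73.677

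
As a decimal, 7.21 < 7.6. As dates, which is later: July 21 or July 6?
July 21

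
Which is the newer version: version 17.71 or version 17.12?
version 17.71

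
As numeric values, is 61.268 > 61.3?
False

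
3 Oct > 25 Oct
False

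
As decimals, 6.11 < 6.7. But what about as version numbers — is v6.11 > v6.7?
True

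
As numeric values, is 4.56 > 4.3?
True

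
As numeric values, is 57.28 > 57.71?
False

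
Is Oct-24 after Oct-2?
Yes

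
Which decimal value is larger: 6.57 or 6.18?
6.57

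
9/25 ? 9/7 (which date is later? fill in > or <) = >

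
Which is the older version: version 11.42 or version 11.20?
version 11.20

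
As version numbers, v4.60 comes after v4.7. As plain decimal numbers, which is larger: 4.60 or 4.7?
4.7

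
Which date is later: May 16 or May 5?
May 16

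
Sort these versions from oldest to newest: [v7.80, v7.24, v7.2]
[v7.2, v7.24, v7.80]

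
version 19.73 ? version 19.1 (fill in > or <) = >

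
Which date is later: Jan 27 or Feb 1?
Feb 1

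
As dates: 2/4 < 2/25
True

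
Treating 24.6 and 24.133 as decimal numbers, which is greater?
24.6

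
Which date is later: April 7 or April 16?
April 16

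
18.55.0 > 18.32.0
True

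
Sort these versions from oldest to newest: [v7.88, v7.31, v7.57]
[v7.31, v7.57, v7.88]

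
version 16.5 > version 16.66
False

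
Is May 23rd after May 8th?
Yes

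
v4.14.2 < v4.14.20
True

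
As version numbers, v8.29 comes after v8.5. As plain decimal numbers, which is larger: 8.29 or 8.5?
8.5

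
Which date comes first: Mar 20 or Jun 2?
Mar 20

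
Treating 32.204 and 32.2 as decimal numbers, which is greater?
32.204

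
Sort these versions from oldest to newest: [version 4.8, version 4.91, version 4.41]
[version 4.8, version 4.41, version 4.91]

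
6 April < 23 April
True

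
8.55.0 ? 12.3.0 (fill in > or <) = <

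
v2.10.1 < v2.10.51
True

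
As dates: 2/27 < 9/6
True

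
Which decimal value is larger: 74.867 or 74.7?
74.867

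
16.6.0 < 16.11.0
True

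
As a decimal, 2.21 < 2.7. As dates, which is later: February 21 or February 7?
February 21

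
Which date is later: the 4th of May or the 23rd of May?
the 23rd of May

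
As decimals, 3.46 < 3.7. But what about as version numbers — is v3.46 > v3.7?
True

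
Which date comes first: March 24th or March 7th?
March 7th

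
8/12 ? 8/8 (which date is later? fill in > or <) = >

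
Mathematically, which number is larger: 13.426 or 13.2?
13.426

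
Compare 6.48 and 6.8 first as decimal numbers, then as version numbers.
As decimals: 6.48 < 6.8. As versions: v6.48 > v6.8 (minor version 48 > 8).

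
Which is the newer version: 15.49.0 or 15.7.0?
15.49.0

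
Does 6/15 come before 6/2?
No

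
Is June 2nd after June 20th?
No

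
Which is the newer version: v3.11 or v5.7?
v5.7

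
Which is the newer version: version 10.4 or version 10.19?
version 10.19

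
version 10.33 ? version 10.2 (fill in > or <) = >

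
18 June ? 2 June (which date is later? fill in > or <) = >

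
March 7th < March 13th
True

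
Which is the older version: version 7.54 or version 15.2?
version 7.54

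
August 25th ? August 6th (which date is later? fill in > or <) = >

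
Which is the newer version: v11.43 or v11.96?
v11.96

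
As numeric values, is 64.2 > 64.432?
False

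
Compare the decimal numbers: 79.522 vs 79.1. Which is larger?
79.522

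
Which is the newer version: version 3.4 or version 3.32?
version 3.32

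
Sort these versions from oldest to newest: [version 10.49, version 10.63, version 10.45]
[version 10.45, version 10.49, version 10.63]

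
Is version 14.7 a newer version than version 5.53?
Yes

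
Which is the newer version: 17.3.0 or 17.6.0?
17.6.0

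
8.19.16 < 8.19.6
False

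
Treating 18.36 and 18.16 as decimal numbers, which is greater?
18.36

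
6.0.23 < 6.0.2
False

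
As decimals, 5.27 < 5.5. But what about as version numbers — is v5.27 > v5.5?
True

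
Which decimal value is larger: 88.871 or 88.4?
88.871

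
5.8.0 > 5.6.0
True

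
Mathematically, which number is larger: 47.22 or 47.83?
47.83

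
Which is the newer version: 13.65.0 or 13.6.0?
13.65.0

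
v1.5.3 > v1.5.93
False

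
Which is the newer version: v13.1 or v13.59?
v13.59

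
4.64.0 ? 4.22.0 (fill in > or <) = >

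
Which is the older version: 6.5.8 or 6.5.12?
6.5.8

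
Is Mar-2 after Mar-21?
No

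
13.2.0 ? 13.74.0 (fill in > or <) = <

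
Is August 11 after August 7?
Yes. Day 11 comes after day 7 in August — this is a date comparison, not a decimal one (the decimal 8.11 would be smaller than 8.7).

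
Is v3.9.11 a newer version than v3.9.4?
Yes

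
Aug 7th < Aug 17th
True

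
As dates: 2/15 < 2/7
False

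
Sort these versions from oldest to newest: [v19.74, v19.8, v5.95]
[v5.95, v19.8, v19.74]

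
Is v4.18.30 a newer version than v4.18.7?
Yes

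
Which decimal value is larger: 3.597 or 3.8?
3.8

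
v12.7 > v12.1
True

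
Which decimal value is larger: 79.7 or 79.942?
79.942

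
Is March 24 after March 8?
Yes. Day 24 comes after day 8 in March — this is a date comparison, not a decimal one (the decimal 3.24 would be smaller than 3.8).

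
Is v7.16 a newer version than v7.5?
Yes. Version numbers are compared segment by segment as integers, not as decimals: minor version 16 > 5, so v7.16 > v7.5 (even though the decimal 7.16 < 7.5).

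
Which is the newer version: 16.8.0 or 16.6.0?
16.8.0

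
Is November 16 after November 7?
Yes. Day 16 comes after day 7 in November — this is a date comparison, not a decimal one (the decimal 11.16 would be smaller than 11.7).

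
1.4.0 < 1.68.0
True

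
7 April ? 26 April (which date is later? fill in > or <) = <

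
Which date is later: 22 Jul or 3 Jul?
22 Jul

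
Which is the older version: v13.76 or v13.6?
v13.6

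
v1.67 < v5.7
True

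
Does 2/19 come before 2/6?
No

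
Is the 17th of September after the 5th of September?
Yes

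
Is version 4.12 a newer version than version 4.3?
Yes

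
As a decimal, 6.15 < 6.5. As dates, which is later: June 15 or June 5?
June 15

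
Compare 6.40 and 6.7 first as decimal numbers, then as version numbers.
As decimals: 6.40 < 6.7. As versions: v6.40 > v6.7 (minor version 40 > 7).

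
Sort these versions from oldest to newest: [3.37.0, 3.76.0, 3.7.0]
[3.7.0, 3.37.0, 3.76.0]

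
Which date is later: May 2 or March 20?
May 2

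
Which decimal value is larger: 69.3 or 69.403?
69.403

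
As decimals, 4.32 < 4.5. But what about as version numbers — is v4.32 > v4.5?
True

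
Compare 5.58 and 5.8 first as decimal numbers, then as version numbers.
As decimals: 5.58 < 5.8. As versions: v5.58 > v5.8 (minor version 58 > 8).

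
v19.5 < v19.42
True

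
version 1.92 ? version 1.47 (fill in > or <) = >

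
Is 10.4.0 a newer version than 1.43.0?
Yes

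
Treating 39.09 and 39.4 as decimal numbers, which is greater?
39.4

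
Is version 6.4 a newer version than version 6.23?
No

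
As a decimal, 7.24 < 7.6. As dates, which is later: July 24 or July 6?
July 24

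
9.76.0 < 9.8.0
False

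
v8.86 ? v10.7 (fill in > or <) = <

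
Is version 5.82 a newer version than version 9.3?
No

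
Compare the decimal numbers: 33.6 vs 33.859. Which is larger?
33.859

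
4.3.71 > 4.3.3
True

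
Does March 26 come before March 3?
No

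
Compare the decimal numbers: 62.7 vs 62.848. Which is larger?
62.848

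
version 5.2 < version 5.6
True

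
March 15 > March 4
True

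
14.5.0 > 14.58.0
False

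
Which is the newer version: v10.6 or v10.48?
v10.48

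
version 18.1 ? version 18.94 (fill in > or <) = <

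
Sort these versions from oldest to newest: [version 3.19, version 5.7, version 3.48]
[version 3.19, version 3.48, version 5.7]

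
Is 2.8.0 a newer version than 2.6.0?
Yes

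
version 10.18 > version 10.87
False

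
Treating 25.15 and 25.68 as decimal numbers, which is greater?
25.68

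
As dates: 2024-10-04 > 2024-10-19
False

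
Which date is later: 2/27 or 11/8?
11/8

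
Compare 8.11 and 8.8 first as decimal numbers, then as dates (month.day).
As decimals: 8.11 < 8.8. As dates: 8/11 is later than 8/8 (day 11 > day 8).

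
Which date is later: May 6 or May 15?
May 15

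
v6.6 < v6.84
True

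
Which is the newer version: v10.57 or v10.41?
v10.57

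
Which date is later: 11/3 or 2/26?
11/3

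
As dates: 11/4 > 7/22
True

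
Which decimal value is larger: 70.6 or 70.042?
70.6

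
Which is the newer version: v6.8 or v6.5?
v6.8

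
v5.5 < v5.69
True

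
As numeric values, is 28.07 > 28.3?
False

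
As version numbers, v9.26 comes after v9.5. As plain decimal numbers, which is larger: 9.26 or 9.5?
9.5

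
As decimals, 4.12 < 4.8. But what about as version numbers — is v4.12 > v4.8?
True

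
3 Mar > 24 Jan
True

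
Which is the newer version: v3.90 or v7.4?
v7.4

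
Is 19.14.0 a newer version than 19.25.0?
No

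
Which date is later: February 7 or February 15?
February 15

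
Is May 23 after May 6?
Yes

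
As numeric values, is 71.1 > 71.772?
False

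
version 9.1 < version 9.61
True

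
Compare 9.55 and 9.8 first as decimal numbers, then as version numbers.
As decimals: 9.55 < 9.8. As versions: v9.55 > v9.8 (minor version 55 > 8).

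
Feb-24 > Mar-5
False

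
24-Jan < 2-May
True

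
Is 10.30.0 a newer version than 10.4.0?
Yes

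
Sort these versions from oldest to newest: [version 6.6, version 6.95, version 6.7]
[version 6.6, version 6.7, version 6.95]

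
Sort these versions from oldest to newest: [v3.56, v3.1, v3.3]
[v3.1, v3.3, v3.56]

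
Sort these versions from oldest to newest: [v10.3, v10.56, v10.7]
[v10.3, v10.7, v10.56]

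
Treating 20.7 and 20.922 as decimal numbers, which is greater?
20.922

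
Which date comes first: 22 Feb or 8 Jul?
22 Feb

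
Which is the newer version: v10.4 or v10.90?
v10.90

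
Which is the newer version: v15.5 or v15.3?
v15.5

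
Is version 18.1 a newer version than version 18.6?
No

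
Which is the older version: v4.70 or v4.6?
v4.6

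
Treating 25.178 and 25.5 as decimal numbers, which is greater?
25.5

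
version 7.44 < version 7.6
False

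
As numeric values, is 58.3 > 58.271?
True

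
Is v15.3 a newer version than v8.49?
Yes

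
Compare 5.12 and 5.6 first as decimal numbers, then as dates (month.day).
As decimals: 5.12 < 5.6. As dates: 5/12 is later than 5/6 (day 12 > day 6).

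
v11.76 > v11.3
True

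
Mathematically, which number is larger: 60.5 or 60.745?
60.745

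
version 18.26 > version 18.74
False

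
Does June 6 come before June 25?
Yes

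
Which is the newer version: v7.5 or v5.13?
v7.5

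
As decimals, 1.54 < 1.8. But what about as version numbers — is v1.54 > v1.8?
True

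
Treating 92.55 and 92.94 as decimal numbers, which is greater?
92.94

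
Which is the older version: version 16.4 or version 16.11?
version 16.4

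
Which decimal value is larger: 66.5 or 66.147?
66.5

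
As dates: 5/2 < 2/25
False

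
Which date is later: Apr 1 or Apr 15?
Apr 15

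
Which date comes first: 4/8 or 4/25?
4/8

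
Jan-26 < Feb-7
True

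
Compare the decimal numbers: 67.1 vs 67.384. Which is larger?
67.384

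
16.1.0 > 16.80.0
False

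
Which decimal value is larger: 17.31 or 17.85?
17.85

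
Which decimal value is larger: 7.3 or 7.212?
7.3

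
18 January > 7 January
True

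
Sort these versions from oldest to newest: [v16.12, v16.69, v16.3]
[v16.3, v16.12, v16.69]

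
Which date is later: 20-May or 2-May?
20-May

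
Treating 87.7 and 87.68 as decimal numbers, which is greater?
87.7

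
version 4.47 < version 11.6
True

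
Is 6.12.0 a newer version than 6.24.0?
No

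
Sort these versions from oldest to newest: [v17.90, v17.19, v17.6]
[v17.6, v17.19, v17.90]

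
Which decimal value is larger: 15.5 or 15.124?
15.5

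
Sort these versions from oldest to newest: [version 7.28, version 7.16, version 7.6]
[version 7.6, version 7.16, version 7.28]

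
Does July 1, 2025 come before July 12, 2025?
Yes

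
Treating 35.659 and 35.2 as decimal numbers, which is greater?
35.659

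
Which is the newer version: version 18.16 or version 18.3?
version 18.16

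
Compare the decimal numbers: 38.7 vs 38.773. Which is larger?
38.773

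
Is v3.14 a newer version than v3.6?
Yes. Version numbers are compared segment by segment as integers, not as decimals: minor version 14 > 6, so v3.14 > v3.6 (even though the decimal 3.14 < 3.6).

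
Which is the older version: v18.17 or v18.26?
v18.17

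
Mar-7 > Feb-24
True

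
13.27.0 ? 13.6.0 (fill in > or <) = >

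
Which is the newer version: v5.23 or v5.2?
v5.23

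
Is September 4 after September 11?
No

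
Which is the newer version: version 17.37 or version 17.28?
version 17.37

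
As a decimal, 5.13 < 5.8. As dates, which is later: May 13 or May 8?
May 13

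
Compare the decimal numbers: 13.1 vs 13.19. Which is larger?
13.19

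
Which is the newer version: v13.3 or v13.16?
v13.16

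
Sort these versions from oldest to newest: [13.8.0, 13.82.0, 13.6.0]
[13.6.0, 13.8.0, 13.82.0]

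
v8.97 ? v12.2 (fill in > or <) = <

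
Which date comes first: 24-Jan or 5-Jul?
24-Jan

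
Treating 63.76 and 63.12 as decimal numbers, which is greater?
63.76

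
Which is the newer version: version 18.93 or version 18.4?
version 18.93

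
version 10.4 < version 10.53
True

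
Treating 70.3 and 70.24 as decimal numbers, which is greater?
70.3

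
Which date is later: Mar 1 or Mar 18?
Mar 18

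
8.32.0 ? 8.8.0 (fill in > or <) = >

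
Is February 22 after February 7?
Yes. Day 22 comes after day 7 in February — this is a date comparison, not a decimal one (the decimal 2.22 would be smaller than 2.7).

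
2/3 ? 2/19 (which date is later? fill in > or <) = <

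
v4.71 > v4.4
True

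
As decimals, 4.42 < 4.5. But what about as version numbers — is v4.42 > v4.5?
True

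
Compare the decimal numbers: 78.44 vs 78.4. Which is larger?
78.44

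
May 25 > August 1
False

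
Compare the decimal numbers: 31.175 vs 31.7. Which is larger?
31.7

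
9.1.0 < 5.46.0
False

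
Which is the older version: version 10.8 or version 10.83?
version 10.8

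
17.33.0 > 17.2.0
True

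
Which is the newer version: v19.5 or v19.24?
v19.24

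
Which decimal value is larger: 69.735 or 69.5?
69.735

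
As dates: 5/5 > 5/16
False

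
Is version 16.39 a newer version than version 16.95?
No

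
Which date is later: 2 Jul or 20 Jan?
2 Jul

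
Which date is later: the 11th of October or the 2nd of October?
the 11th of October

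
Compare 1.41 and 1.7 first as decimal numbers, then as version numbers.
As decimals: 1.41 < 1.7. As versions: v1.41 > v1.7 (minor version 41 > 7).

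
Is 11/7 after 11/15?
No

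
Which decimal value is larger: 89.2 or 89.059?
89.2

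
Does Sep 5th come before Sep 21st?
Yes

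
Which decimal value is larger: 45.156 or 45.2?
45.2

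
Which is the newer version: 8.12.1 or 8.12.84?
8.12.84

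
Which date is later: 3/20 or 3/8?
3/20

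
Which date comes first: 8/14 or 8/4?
8/4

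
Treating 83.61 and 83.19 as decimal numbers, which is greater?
83.61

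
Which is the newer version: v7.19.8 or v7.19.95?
v7.19.95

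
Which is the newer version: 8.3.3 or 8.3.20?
8.3.20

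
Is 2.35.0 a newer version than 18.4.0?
No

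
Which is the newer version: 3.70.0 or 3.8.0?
3.70.0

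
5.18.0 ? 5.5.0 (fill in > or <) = >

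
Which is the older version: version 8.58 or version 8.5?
version 8.5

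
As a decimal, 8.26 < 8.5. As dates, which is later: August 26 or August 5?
August 26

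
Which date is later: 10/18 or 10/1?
10/18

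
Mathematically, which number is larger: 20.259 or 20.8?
20.8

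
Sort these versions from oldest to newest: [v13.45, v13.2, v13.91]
[v13.2, v13.45, v13.91]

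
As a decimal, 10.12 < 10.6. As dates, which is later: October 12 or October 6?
October 12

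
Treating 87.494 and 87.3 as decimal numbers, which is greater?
87.494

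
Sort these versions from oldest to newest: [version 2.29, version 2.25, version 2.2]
[version 2.2, version 2.25, version 2.29]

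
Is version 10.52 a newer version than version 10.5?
Yes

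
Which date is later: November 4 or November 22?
November 22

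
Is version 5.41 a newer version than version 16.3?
No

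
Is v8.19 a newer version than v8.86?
No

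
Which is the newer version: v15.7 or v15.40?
v15.40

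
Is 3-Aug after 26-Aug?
No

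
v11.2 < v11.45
True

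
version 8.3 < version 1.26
False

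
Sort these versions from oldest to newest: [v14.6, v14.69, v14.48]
[v14.6, v14.48, v14.69]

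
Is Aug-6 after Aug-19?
No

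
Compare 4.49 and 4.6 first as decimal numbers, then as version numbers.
As decimals: 4.49 < 4.6. As versions: v4.49 > v4.6 (minor version 49 > 6).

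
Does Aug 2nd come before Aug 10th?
Yes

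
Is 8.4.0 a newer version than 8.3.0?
Yes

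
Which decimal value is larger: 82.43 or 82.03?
82.43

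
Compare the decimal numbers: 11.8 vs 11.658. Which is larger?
11.8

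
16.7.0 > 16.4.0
True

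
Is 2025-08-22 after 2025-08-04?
Yes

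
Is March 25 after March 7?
Yes. Day 25 comes after day 7 in March — this is a date comparison, not a decimal one (the decimal 3.25 would be smaller than 3.7).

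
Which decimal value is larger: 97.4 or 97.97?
97.97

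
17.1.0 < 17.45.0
True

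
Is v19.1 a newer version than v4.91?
Yes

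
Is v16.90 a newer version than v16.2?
Yes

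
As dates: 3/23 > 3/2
True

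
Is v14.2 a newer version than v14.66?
No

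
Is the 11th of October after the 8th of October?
Yes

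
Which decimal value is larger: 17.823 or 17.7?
17.823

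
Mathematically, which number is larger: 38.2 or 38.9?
38.9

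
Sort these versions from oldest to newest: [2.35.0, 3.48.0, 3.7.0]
[2.35.0, 3.7.0, 3.48.0]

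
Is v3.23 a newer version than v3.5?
Yes. Version numbers are compared segment by segment as integers, not as decimals: minor version 23 > 5, so v3.23 > v3.5 (even though the decimal 3.23 < 3.5).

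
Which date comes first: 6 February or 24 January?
24 January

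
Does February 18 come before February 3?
No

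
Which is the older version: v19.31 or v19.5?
v19.5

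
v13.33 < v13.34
True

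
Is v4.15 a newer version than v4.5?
Yes. Version numbers are compared segment by segment as integers, not as decimals: minor version 15 > 5, so v4.15 > v4.5 (even though the decimal 4.15 < 4.5).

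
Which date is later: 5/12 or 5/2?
5/12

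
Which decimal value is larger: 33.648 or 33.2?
33.648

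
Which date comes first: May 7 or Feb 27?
Feb 27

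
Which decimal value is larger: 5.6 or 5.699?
5.699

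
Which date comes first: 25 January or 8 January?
8 January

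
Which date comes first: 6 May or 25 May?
6 May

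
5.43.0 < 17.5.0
True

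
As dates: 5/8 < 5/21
True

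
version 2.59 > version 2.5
True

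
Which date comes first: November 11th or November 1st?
November 1st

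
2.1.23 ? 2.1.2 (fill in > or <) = >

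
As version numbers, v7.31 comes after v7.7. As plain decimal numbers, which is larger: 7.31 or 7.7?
7.7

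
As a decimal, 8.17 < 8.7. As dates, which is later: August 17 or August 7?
August 17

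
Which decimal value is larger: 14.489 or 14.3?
14.489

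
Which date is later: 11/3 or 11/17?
11/17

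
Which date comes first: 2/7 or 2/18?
2/7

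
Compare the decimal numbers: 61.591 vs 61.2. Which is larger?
61.591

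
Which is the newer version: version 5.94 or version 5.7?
version 5.94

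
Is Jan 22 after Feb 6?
No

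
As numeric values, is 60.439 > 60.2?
True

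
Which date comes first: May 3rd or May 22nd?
May 3rd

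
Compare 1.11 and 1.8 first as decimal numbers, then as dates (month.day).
As decimals: 1.11 < 1.8. As dates: 1/11 is later than 1/8 (day 11 > day 8).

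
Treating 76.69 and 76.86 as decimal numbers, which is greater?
76.86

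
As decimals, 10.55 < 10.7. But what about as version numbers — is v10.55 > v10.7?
True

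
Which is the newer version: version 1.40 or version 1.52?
version 1.52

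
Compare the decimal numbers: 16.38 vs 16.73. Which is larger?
16.73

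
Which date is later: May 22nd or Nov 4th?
Nov 4th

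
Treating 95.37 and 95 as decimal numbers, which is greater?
95.37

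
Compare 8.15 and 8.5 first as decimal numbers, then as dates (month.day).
As decimals: 8.15 < 8.5. As dates: 8/15 is later than 8/5 (day 15 > day 5).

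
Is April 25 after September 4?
No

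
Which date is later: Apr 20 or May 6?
May 6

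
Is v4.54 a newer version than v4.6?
Yes. Version numbers are compared segment by segment as integers, not as decimals: minor version 54 > 6, so v4.54 > v4.6 (even though the decimal 4.54 < 4.6).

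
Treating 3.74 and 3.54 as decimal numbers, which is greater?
3.74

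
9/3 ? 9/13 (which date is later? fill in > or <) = <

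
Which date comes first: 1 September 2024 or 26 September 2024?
1 September 2024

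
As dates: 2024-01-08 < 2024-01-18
True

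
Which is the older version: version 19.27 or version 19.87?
version 19.27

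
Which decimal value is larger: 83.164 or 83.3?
83.3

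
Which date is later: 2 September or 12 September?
12 September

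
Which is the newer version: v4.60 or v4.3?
v4.60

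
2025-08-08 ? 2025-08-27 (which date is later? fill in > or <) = <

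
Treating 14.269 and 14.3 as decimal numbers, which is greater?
14.3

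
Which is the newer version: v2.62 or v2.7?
v2.62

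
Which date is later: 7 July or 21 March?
7 July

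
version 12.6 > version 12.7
False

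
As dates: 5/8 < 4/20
False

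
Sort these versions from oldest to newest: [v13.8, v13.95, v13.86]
[v13.8, v13.86, v13.95]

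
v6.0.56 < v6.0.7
False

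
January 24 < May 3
True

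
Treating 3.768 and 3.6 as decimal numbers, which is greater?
3.768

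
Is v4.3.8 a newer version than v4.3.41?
No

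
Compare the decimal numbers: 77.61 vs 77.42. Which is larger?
77.61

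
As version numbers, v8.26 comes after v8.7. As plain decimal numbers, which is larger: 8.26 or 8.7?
8.7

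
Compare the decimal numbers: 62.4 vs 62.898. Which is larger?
62.898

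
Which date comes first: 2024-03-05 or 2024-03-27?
2024-03-05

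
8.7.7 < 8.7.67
True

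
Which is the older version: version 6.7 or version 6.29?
version 6.7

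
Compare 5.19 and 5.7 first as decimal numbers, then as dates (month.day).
As decimals: 5.19 < 5.7. As dates: 5/19 is later than 5/7 (day 19 > day 7).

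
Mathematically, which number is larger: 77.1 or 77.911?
77.911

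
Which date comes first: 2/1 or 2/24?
2/1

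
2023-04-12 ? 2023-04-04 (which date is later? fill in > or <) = >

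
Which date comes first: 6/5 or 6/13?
6/5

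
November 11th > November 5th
True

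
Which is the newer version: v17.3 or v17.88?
v17.88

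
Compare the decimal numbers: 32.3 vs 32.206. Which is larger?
32.3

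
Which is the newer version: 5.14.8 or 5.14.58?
5.14.58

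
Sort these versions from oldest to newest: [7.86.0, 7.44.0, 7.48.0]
[7.44.0, 7.48.0, 7.86.0]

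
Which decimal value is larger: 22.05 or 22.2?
22.2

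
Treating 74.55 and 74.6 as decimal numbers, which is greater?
74.6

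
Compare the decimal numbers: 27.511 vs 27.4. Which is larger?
27.511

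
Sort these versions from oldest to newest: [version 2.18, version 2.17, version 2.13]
[version 2.13, version 2.17, version 2.18]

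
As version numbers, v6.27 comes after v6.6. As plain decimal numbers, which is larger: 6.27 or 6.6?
6.6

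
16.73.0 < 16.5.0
False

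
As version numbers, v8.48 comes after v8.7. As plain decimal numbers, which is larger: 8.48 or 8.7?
8.7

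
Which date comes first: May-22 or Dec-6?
May-22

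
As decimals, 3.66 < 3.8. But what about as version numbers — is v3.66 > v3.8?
True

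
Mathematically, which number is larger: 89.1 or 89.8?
89.8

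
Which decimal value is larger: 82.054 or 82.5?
82.5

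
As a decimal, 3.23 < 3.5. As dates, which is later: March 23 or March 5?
March 23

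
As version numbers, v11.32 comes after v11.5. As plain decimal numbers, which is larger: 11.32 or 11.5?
11.5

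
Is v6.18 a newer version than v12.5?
No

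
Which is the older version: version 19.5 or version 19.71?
version 19.5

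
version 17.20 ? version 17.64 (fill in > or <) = <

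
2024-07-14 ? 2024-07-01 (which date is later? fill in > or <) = >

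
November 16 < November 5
False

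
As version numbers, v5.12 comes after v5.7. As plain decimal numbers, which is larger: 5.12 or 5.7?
5.7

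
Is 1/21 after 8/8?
No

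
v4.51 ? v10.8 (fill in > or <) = <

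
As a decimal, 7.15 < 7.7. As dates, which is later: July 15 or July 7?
July 15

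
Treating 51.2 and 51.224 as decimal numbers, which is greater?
51.224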